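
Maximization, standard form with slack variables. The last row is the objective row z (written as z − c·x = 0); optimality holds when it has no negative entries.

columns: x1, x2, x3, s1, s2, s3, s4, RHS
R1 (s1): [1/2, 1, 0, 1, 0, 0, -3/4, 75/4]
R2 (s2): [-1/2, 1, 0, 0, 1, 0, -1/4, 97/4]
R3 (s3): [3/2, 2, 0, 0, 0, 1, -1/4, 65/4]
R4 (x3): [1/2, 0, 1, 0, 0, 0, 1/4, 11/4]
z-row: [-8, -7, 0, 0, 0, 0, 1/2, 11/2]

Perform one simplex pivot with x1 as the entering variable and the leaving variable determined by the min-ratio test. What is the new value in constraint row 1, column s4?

Ratio test on column x1 — row 1: (75/4)/(1/2) = 75/2; row 2: entry -1/2 ≤ 0; row 3: (65/4)/(3/2) = 65/6; row 4: (11/4)/(1/2) = 11/2. Minimum is 11/2 at row 4 (x3 leaves); pivot element 1/2.
Divide row 4 by 1/2; eliminate column x1 from the other rows.
Row 1 update in column s4: -3/4 − (1/2)·(1/2) = -1.

-1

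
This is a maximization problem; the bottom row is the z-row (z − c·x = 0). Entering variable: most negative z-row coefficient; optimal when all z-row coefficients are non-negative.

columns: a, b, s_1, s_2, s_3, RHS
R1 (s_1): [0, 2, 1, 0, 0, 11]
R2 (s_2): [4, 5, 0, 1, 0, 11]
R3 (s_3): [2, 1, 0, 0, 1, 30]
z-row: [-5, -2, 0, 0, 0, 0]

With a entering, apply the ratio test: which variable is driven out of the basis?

s_2

Column a entries and ratios — s_1: 0 ≤ 0, skip; s_2: 11/4 = 11/4; s_3: 30/2 = 15.
Smallest ratio is 11/4 in the row of s_2, so s_2 leaves.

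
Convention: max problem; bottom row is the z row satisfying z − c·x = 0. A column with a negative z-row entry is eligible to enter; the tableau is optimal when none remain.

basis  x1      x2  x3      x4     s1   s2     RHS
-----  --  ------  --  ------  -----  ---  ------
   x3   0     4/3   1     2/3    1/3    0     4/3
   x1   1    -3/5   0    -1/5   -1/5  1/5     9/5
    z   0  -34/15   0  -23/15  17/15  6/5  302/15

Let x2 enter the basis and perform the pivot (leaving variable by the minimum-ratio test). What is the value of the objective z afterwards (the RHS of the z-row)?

112/5

Ratio test on column x2 — row 1: (4/3)/(4/3) = 1; row 2: entry -3/5 ≤ 0. Minimum is 1 at row 1 (x3 leaves); pivot element 4/3.
Pivot on row 1; the z-row RHS becomes 302/15 − (-34/15)·1 = 112/5.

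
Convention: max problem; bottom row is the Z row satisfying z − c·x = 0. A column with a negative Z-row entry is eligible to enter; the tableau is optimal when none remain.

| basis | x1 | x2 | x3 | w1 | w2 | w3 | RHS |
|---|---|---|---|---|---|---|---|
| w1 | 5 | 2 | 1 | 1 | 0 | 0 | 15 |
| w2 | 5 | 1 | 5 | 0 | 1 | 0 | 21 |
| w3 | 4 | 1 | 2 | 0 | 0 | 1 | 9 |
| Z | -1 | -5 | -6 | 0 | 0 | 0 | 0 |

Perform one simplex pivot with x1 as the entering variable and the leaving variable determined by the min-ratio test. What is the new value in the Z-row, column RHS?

9/4

Ratio test on column x1 — row 1: 15/5 = 3; row 2: 21/5 = 21/5; row 3: 9/4 = 9/4. Minimum is 9/4 at row 3 (w3 leaves); pivot element 4.
Divide row 3 by 4; eliminate column x1 from the other rows.
Z-row update in column RHS: 0 − (-1)·(9/4) = 9/4.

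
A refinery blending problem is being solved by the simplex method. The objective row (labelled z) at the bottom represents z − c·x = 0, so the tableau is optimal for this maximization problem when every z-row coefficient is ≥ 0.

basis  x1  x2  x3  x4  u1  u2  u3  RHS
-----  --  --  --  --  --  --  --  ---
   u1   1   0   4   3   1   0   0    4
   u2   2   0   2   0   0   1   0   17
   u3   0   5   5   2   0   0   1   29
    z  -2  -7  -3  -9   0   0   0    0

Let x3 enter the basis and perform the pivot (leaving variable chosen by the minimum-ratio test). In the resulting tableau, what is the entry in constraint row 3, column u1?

-5/4

Ratio test on column x3 — row 1: 4/4 = 1; row 2: 17/2 = 17/2; row 3: 29/5 = 29/5. Minimum is 1 at row 1 (u1 leaves); pivot element 4.
Divide row 1 by 4; eliminate column x3 from the other rows.
Row 3 update in column u1: 0 − 5·(1/4) = -5/4.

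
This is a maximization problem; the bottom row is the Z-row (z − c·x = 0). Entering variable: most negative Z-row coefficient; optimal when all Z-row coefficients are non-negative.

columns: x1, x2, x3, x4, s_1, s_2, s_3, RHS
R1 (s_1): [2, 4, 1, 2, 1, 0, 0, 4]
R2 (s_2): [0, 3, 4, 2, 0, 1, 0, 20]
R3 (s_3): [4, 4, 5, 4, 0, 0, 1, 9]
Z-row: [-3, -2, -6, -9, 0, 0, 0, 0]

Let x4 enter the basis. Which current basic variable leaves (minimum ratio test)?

Column x4 entries and ratios — s_1: 4/2 = 2; s_2: 20/2 = 10; s_3: 9/4 = 9/4.
Smallest ratio is 2 in the row of s_1, so s_1 leaves.

s_1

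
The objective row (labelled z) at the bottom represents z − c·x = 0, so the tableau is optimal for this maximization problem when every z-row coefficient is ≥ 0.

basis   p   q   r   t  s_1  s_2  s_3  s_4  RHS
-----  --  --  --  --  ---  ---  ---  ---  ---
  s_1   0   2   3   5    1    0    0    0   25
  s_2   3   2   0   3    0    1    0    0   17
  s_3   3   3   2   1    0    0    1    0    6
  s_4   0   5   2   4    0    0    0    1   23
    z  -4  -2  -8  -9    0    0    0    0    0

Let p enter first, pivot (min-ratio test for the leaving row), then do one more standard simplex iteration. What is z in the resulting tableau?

Ratio test on column p — row 1: entry 0 ≤ 0; row 2: 17/3 = 17/3; row 3: 6/3 = 2; row 4: entry 0 ≤ 0. Minimum is 2 at row 3 (s_3 leaves); pivot element 3.
Pivot on row 3; the z-row RHS becomes 0 − (-4)·2 = 8.
Next entering variable (most negative z-row entry -23/3): t.
Ratio test on column t — row 1: 25/5 = 5; row 2: 11/2 = 11/2; row 3: 2/(1/3) = 6; row 4: 23/4 = 23/4. Minimum is 5 at row 1 (s_1 leaves); pivot element 5.
After the second pivot the z-row RHS is 8 − (-23/3)·5 = 139/3.

139/3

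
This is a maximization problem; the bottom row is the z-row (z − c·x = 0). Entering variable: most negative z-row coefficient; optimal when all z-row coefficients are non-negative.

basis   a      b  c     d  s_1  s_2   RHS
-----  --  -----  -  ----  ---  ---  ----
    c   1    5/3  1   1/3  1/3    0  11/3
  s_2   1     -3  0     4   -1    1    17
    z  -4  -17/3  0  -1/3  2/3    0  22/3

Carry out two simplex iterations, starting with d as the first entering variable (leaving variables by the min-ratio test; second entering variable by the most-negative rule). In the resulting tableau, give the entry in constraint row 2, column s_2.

Ratio test on column d — row 1: (11/3)/(1/3) = 11; row 2: 17/4 = 17/4. Minimum is 17/4 at row 2 (s_2 leaves); pivot element 4.
Divide row 2 by 4; eliminate column d from the other rows.
Second iteration: most negative z-row entry is -71/12 in column b, so b enters.
Ratio test on column b — row 1: (9/4)/(23/12) = 27/23; row 2: entry -3/4 ≤ 0. Minimum is 27/23 at row 1 (c leaves); pivot element 23/12.
Divide row 1 by 23/12; eliminate column b from the other rows.
After both pivots, the entry at constraint row 2, column s_2 is 5/23.

5/23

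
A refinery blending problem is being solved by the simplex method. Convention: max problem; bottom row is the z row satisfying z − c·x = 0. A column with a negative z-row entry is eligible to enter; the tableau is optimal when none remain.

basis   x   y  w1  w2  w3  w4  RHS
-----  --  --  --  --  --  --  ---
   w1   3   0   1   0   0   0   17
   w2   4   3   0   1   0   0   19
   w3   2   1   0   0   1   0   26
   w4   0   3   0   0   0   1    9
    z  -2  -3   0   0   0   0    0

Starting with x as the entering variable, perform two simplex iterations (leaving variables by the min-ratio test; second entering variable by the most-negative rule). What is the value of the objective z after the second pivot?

14

Ratio test on column x — row 1: 17/3 = 17/3; row 2: 19/4 = 19/4; row 3: 26/2 = 13; row 4: entry 0 ≤ 0. Minimum is 19/4 at row 2 (w2 leaves); pivot element 4.
Pivot on row 2; the z-row RHS becomes 0 − (-2)·(19/4) = 19/2.
Next entering variable (most negative z-row entry -3/2): y.
Ratio test on column y — row 1: entry -9/4 ≤ 0; row 2: (19/4)/(3/4) = 19/3; row 3: entry -1/2 ≤ 0; row 4: 9/3 = 3. Minimum is 3 at row 4 (w4 leaves); pivot element 3.
After the second pivot the z-row RHS is 19/2 − (-3/2)·3 = 14.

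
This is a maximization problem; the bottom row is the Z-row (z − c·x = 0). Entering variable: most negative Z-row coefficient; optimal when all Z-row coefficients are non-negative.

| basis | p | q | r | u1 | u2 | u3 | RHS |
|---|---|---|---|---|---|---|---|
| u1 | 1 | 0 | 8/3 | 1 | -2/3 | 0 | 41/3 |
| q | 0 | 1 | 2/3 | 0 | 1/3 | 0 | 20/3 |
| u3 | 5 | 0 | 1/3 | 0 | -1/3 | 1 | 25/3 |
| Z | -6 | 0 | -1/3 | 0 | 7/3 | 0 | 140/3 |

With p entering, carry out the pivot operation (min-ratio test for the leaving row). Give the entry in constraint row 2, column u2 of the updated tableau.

1/3

Ratio test on column p — row 1: (41/3)/1 = 41/3; row 2: entry 0 ≤ 0; row 3: (25/3)/5 = 5/3. Minimum is 5/3 at row 3 (u3 leaves); pivot element 5.
Divide row 3 by 5; eliminate column p from the other rows.
Row 2 update in column u2: 1/3 − 0·(-1/15) = 1/3.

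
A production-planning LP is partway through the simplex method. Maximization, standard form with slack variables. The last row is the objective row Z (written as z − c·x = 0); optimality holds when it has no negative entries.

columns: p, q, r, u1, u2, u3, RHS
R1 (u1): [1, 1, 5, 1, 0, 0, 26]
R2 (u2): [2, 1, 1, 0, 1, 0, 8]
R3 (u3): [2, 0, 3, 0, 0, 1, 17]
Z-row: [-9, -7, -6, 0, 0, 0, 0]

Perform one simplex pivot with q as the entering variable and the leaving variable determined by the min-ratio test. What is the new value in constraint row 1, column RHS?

Ratio test on column q — row 1: 26/1 = 26; row 2: 8/1 = 8; row 3: entry 0 ≤ 0. Minimum is 8 at row 2 (u2 leaves); pivot element 1.
Divide row 2 by 1; eliminate column q from the other rows.
Row 1 update in column RHS: 26 − 1·8 = 18.

18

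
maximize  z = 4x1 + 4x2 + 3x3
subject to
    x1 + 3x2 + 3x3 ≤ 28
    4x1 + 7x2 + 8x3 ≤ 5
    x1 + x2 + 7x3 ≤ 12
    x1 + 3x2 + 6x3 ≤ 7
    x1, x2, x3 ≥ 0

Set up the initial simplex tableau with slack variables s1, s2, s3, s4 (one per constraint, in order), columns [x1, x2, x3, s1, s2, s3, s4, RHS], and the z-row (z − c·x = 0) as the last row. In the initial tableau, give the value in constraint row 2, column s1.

Slack s1 belongs to constraint 1; its column is the unit vector e_1, so the entry in row 2 is 0.

0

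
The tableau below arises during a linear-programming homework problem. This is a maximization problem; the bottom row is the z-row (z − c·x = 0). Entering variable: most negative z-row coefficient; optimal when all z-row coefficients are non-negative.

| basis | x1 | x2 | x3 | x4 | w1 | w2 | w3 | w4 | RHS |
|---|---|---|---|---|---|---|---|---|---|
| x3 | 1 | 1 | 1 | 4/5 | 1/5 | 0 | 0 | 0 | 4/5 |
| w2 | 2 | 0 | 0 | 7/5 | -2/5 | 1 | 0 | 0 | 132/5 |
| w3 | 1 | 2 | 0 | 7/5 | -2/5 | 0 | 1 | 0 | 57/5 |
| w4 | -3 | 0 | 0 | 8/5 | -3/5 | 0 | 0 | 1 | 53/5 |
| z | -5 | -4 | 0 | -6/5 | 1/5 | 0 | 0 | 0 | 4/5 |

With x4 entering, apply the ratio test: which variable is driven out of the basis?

Column x4 entries and ratios — x3: (4/5)/(4/5) = 1; w2: (132/5)/(7/5) = 132/7; w3: (57/5)/(7/5) = 57/7; w4: (53/5)/(8/5) = 53/8.
Smallest ratio is 1 in the row of x3, so x3 leaves.

x3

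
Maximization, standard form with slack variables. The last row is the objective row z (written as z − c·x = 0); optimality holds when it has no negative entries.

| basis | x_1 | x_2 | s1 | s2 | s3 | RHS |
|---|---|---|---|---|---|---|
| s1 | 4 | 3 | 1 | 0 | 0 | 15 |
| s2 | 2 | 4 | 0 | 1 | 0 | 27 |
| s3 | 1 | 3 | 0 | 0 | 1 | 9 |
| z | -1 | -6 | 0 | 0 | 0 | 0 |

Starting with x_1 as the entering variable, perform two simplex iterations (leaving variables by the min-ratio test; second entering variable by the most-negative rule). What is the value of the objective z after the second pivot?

Ratio test on column x_1 — row 1: 15/4 = 15/4; row 2: 27/2 = 27/2; row 3: 9/1 = 9. Minimum is 15/4 at row 1 (s1 leaves); pivot element 4.
Pivot on row 1; the z-row RHS becomes 0 − (-1)·(15/4) = 15/4.
Next entering variable (most negative z-row entry -21/4): x_2.
Ratio test on column x_2 — row 1: (15/4)/(3/4) = 5; row 2: (39/2)/(5/2) = 39/5; row 3: (21/4)/(9/4) = 7/3. Minimum is 7/3 at row 3 (s3 leaves); pivot element 9/4.
After the second pivot the z-row RHS is 15/4 − (-21/4)·(7/3) = 16.

16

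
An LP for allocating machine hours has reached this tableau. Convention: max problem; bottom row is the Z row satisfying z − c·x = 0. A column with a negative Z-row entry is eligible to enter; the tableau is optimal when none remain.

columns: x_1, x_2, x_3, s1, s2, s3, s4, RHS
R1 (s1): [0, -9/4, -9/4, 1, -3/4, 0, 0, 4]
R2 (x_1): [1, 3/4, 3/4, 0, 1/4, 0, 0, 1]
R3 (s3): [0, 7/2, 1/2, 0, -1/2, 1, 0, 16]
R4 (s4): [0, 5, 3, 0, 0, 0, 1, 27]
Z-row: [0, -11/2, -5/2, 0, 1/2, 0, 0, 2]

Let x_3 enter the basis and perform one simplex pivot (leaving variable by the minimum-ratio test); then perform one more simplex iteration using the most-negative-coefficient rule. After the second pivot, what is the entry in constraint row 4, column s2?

-5/3

Ratio test on column x_3 — row 1: entry -9/4 ≤ 0; row 2: 1/(3/4) = 4/3; row 3: 16/(1/2) = 32; row 4: 27/3 = 9. Minimum is 4/3 at row 2 (x_1 leaves); pivot element 3/4.
Divide row 2 by 3/4; eliminate column x_3 from the other rows.
Second iteration: most negative Z-row entry is -3 in column x_2, so x_2 enters.
Ratio test on column x_2 — row 1: entry 0 ≤ 0; row 2: (4/3)/1 = 4/3; row 3: (46/3)/3 = 46/9; row 4: 23/2 = 23/2. Minimum is 4/3 at row 2 (x_3 leaves); pivot element 1.
Divide row 2 by 1; eliminate column x_2 from the other rows.
After both pivots, the entry at constraint row 4, column s2 is -5/3.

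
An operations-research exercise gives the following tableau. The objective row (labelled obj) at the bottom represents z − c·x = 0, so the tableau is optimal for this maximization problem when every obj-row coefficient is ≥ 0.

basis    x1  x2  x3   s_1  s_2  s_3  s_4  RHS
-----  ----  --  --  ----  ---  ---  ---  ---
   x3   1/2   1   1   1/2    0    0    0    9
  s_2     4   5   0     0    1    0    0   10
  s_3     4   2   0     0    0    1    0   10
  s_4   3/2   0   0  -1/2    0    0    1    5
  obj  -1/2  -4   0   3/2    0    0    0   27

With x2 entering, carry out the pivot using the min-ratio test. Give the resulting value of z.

35

Ratio test on column x2 — row 1: 9/1 = 9; row 2: 10/5 = 2; row 3: 10/2 = 5; row 4: entry 0 ≤ 0. Minimum is 2 at row 2 (s_2 leaves); pivot element 5.
Pivot on row 2; the obj-row RHS becomes 27 − (-4)·2 = 35.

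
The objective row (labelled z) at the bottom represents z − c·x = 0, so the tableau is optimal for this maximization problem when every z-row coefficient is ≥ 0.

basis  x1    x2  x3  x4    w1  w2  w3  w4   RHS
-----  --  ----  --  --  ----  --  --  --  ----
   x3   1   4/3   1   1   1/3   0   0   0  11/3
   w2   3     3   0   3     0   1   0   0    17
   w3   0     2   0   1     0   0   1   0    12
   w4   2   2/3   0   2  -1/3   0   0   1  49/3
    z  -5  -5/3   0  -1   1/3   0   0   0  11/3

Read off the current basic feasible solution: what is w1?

w1 is not in the basis, so in the current basic feasible solution w1 = 0.

0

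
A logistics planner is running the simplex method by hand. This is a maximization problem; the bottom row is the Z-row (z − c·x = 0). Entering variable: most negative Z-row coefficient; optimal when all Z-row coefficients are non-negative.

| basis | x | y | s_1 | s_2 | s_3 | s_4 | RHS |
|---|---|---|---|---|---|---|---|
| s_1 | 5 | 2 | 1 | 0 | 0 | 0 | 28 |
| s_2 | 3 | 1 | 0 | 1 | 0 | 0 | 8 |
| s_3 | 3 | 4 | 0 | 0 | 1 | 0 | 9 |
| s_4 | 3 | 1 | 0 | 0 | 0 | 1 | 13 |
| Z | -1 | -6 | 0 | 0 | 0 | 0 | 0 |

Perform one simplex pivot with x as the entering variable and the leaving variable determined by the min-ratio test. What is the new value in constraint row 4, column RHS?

Ratio test on column x — row 1: 28/5 = 28/5; row 2: 8/3 = 8/3; row 3: 9/3 = 3; row 4: 13/3 = 13/3. Minimum is 8/3 at row 2 (s_2 leaves); pivot element 3.
Divide row 2 by 3; eliminate column x from the other rows.
Row 4 update in column RHS: 13 − 3·(8/3) = 5.

5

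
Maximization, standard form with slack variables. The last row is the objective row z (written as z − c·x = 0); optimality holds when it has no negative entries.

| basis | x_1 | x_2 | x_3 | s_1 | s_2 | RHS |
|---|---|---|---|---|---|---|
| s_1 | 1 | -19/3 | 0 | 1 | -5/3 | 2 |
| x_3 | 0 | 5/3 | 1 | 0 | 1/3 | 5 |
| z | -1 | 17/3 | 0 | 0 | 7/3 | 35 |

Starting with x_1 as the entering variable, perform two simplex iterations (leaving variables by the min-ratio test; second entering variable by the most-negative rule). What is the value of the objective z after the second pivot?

39

Ratio test on column x_1 — row 1: 2/1 = 2; row 2: entry 0 ≤ 0. Minimum is 2 at row 1 (s_1 leaves); pivot element 1.
Pivot on row 1; the z-row RHS becomes 35 − (-1)·2 = 37.
Next entering variable (most negative z-row entry -2/3): x_2.
Ratio test on column x_2 — row 1: entry -19/3 ≤ 0; row 2: 5/(5/3) = 3. Minimum is 3 at row 2 (x_3 leaves); pivot element 5/3.
After the second pivot the z-row RHS is 37 − (-2/3)·3 = 39.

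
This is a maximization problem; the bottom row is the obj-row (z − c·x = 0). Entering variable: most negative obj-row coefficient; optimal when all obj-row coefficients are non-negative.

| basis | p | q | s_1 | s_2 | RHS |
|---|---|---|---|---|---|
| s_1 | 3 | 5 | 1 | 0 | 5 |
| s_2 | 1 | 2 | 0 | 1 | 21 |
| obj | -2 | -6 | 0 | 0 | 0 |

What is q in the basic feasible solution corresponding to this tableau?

0

q is not in the basis, so in the current basic feasible solution q = 0.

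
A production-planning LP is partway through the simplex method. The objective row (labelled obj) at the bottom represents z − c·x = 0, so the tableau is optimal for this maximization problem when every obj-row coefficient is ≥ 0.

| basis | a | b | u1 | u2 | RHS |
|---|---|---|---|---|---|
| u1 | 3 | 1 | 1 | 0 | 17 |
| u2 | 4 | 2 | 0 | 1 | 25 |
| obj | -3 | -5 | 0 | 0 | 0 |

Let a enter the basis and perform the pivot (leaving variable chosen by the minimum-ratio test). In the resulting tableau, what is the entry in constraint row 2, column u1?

Ratio test on column a — row 1: 17/3 = 17/3; row 2: 25/4 = 25/4. Minimum is 17/3 at row 1 (u1 leaves); pivot element 3.
Divide row 1 by 3; eliminate column a from the other rows.
Row 2 update in column u1: 0 − 4·(1/3) = -4/3.

-4/3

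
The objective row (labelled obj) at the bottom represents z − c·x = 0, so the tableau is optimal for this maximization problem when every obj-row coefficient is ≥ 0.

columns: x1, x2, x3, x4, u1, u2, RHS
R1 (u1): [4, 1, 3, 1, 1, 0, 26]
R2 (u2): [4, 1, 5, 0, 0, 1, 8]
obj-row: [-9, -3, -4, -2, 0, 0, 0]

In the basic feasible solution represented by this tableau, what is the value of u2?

u2 is basic (row 2); its value is the RHS of that row, 8.

8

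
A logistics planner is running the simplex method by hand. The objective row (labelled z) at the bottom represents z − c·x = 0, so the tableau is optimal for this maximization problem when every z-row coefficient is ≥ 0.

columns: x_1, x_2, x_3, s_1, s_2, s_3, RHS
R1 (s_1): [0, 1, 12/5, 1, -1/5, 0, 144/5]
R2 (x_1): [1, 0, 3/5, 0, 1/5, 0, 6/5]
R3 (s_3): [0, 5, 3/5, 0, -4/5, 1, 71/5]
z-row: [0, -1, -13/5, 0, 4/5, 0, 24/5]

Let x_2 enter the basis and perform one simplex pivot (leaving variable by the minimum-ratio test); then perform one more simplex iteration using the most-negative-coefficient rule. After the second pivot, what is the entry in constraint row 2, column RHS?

Ratio test on column x_2 — row 1: (144/5)/1 = 144/5; row 2: entry 0 ≤ 0; row 3: (71/5)/5 = 71/25. Minimum is 71/25 at row 3 (s_3 leaves); pivot element 5.
Divide row 3 by 5; eliminate column x_2 from the other rows.
Second iteration: most negative z-row entry is -62/25 in column x_3, so x_3 enters.
Ratio test on column x_3 — row 1: (649/25)/(57/25) = 649/57; row 2: (6/5)/(3/5) = 2; row 3: (71/25)/(3/25) = 71/3. Minimum is 2 at row 2 (x_1 leaves); pivot element 3/5.
Divide row 2 by 3/5; eliminate column x_3 from the other rows.
After both pivots, the entry at constraint row 2, column RHS is 2.

2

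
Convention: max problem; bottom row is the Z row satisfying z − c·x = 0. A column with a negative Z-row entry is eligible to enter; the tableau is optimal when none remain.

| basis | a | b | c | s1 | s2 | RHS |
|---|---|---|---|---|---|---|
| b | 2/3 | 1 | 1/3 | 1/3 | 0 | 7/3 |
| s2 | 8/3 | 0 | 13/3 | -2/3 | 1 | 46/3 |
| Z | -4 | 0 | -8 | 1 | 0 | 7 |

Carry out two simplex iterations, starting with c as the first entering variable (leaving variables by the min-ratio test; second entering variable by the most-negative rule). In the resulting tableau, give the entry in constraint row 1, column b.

13/5

Ratio test on column c — row 1: (7/3)/(1/3) = 7; row 2: (46/3)/(13/3) = 46/13. Minimum is 46/13 at row 2 (s2 leaves); pivot element 13/3.
Divide row 2 by 13/3; eliminate column c from the other rows.
Second iteration: most negative Z-row entry is -3/13 in column s1, so s1 enters.
Ratio test on column s1 — row 1: (15/13)/(5/13) = 3; row 2: entry -2/13 ≤ 0. Minimum is 3 at row 1 (b leaves); pivot element 5/13.
Divide row 1 by 5/13; eliminate column s1 from the other rows.
After both pivots, the entry at constraint row 1, column b is 13/5.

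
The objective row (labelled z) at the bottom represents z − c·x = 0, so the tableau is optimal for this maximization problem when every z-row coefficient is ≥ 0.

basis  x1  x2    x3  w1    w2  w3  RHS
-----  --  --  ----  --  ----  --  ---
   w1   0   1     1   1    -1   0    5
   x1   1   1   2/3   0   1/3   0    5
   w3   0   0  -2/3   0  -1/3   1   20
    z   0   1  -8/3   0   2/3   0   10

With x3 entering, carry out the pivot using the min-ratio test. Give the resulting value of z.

Ratio test on column x3 — row 1: 5/1 = 5; row 2: 5/(2/3) = 15/2; row 3: entry -2/3 ≤ 0. Minimum is 5 at row 1 (w1 leaves); pivot element 1.
Pivot on row 1; the z-row RHS becomes 10 − (-8/3)·5 = 70/3.

70/3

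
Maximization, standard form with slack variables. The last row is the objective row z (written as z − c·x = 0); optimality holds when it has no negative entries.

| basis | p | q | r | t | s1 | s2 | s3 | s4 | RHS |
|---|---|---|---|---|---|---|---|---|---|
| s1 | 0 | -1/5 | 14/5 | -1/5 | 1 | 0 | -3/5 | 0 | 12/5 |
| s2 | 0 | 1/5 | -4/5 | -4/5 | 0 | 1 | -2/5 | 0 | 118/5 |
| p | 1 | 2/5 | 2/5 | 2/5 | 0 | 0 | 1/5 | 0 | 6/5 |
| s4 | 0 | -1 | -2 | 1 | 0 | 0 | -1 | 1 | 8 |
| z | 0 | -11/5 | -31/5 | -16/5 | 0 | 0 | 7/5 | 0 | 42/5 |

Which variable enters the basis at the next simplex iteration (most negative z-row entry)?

Negative z-row entries: q: -11/5, r: -31/5, t: -16/5.
The most negative is -31/5 in column r, so r enters.

r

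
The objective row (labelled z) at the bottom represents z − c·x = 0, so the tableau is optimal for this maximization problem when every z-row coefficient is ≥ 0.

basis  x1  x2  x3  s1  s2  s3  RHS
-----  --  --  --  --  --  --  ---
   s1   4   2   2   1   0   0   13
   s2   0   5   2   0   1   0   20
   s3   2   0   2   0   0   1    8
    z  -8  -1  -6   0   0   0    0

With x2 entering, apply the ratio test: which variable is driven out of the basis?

s2

Column x2 entries and ratios — s1: 13/2 = 13/2; s2: 20/5 = 4; s3: 0 ≤ 0, skip.
Smallest ratio is 4 in the row of s2, so s2 leaves.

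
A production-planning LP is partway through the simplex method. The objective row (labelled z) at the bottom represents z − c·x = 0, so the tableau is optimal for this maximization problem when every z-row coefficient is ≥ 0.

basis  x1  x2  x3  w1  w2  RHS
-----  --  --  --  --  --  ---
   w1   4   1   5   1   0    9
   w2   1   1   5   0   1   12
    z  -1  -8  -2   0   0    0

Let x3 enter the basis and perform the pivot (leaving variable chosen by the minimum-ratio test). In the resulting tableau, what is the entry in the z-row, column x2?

-38/5

Ratio test on column x3 — row 1: 9/5 = 9/5; row 2: 12/5 = 12/5. Minimum is 9/5 at row 1 (w1 leaves); pivot element 5.
Divide row 1 by 5; eliminate column x3 from the other rows.
z-row update in column x2: -8 − (-2)·(1/5) = -38/5.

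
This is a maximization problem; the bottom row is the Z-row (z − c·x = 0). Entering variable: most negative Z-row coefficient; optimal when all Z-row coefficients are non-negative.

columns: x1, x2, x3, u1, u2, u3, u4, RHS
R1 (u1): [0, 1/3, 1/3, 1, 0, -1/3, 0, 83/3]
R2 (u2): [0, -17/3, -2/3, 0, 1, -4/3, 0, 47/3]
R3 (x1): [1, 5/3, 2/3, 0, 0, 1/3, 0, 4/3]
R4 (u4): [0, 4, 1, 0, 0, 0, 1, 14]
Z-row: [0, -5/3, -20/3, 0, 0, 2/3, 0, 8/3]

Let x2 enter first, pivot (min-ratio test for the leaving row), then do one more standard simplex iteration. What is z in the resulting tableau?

Ratio test on column x2 — row 1: (83/3)/(1/3) = 83; row 2: entry -17/3 ≤ 0; row 3: (4/3)/(5/3) = 4/5; row 4: 14/4 = 7/2. Minimum is 4/5 at row 3 (x1 leaves); pivot element 5/3.
Pivot on row 3; the Z-row RHS becomes 8/3 − (-5/3)·(4/5) = 4.
Next entering variable (most negative Z-row entry -6): x3.
Ratio test on column x3 — row 1: (137/5)/(1/5) = 137; row 2: (101/5)/(8/5) = 101/8; row 3: (4/5)/(2/5) = 2; row 4: entry -3/5 ≤ 0. Minimum is 2 at row 3 (x2 leaves); pivot element 2/5.
After the second pivot the Z-row RHS is 4 − (-6)·2 = 16.

16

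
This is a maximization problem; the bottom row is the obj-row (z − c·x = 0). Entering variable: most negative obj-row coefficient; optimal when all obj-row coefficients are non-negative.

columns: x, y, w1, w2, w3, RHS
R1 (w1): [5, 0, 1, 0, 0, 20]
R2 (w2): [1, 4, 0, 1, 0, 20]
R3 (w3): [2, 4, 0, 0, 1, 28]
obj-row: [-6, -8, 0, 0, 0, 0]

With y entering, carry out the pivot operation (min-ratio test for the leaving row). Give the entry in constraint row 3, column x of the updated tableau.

Ratio test on column y — row 1: entry 0 ≤ 0; row 2: 20/4 = 5; row 3: 28/4 = 7. Minimum is 5 at row 2 (w2 leaves); pivot element 4.
Divide row 2 by 4; eliminate column y from the other rows.
Row 3 update in column x: 2 − 4·(1/4) = 1.

1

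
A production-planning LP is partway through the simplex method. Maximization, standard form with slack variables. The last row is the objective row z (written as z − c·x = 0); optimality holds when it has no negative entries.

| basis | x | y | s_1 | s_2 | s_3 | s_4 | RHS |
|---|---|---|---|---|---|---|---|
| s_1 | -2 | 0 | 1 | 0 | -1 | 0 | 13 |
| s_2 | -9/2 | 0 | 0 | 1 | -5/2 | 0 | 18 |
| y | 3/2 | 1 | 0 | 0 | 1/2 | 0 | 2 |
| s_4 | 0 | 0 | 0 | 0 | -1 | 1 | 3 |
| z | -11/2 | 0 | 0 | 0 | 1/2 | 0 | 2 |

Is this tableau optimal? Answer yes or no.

The z-row has a negative entry -11/2 in column x, so it is not optimal.

no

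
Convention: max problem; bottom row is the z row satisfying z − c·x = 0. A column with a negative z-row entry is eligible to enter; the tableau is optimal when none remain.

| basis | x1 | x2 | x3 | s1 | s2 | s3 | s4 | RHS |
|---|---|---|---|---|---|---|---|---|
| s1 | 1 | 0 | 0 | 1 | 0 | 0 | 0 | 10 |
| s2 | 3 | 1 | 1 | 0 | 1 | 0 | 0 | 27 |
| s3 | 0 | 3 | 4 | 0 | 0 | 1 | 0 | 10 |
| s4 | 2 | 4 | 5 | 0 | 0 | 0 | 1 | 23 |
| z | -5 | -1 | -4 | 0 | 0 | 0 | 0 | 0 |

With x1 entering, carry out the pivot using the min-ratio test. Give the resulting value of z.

Ratio test on column x1 — row 1: 10/1 = 10; row 2: 27/3 = 9; row 3: entry 0 ≤ 0; row 4: 23/2 = 23/2. Minimum is 9 at row 2 (s2 leaves); pivot element 3.
Pivot on row 2; the z-row RHS becomes 0 − (-5)·9 = 45.

45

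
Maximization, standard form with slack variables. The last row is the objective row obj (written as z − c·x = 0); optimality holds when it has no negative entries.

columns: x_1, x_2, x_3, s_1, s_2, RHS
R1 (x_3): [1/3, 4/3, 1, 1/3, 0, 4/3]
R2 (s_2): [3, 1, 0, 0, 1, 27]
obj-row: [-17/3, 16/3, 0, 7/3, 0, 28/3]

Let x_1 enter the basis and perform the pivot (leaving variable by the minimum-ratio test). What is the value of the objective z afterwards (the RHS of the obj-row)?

32

Ratio test on column x_1 — row 1: (4/3)/(1/3) = 4; row 2: 27/3 = 9. Minimum is 4 at row 1 (x_3 leaves); pivot element 1/3.
Pivot on row 1; the obj-row RHS becomes 28/3 − (-17/3)·4 = 32.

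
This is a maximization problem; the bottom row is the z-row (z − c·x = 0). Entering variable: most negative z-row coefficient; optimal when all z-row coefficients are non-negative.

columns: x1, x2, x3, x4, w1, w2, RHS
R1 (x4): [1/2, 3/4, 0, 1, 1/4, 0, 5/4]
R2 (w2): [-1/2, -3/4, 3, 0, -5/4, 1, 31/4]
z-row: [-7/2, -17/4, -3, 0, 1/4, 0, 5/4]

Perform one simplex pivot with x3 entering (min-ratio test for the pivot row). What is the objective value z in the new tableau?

9

Ratio test on column x3 — row 1: entry 0 ≤ 0; row 2: (31/4)/3 = 31/12. Minimum is 31/12 at row 2 (w2 leaves); pivot element 3.
Pivot on row 2; the z-row RHS becomes 5/4 − (-3)·(31/12) = 9.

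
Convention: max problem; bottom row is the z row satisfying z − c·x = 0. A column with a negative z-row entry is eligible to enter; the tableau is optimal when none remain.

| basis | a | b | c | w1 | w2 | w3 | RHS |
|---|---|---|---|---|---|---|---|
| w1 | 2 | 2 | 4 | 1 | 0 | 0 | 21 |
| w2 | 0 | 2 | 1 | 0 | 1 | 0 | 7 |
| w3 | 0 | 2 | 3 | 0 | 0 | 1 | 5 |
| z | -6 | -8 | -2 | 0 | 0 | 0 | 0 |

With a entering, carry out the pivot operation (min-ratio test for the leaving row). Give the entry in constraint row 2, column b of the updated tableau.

2

Ratio test on column a — row 1: 21/2 = 21/2; row 2: entry 0 ≤ 0; row 3: entry 0 ≤ 0. Minimum is 21/2 at row 1 (w1 leaves); pivot element 2.
Divide row 1 by 2; eliminate column a from the other rows.
Row 2 update in column b: 2 − 0·1 = 2.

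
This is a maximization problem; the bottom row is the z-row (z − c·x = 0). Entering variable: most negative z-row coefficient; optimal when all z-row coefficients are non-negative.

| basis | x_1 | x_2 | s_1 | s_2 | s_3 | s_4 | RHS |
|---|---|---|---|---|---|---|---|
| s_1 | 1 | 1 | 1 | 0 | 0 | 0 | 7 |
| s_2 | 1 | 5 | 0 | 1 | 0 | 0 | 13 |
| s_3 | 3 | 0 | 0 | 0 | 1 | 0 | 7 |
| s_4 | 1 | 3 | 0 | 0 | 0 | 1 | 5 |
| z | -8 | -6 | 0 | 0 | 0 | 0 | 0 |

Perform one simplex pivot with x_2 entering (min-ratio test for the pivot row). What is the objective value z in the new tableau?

10

Ratio test on column x_2 — row 1: 7/1 = 7; row 2: 13/5 = 13/5; row 3: entry 0 ≤ 0; row 4: 5/3 = 5/3. Minimum is 5/3 at row 4 (s_4 leaves); pivot element 3.
Pivot on row 4; the z-row RHS becomes 0 − (-6)·(5/3) = 10.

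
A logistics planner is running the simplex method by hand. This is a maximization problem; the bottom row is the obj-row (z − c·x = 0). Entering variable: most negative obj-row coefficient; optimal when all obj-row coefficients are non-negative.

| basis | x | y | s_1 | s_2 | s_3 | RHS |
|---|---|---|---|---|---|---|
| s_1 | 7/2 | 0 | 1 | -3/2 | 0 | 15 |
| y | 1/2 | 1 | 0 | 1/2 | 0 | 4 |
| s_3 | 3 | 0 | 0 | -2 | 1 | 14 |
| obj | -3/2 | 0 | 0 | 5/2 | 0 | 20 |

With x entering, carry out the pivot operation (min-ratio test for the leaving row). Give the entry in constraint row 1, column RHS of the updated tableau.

30/7

Ratio test on column x — row 1: 15/(7/2) = 30/7; row 2: 4/(1/2) = 8; row 3: 14/3 = 14/3. Minimum is 30/7 at row 1 (s_1 leaves); pivot element 7/2.
Divide row 1 by 7/2; eliminate column x from the other rows.
In the new row 1, the RHS entry is the old entry divided by the pivot: 15/(7/2) = 30/7.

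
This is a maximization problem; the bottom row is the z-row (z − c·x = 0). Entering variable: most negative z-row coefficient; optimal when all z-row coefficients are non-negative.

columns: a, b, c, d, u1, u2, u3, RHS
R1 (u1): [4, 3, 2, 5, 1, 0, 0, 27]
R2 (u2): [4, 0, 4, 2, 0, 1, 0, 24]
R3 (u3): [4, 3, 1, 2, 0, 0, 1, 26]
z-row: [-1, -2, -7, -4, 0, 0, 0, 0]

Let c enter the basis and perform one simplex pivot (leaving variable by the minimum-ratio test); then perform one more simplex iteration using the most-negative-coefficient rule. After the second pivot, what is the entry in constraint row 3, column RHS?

Ratio test on column c — row 1: 27/2 = 27/2; row 2: 24/4 = 6; row 3: 26/1 = 26. Minimum is 6 at row 2 (u2 leaves); pivot element 4.
Divide row 2 by 4; eliminate column c from the other rows.
Second iteration: most negative z-row entry is -2 in column b, so b enters.
Ratio test on column b — row 1: 15/3 = 5; row 2: entry 0 ≤ 0; row 3: 20/3 = 20/3. Minimum is 5 at row 1 (u1 leaves); pivot element 3.
Divide row 1 by 3; eliminate column b from the other rows.
After both pivots, the entry at constraint row 3, column RHS is 5.

5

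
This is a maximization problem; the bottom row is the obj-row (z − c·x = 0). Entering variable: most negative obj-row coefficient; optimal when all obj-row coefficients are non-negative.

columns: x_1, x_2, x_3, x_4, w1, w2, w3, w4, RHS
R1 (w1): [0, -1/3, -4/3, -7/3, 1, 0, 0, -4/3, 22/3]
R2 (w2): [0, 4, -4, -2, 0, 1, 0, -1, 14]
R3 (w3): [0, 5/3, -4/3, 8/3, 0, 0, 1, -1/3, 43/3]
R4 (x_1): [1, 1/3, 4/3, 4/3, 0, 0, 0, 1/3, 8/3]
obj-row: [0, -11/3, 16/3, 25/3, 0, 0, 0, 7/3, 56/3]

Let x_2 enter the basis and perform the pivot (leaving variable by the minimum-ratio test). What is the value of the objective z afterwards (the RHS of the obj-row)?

Ratio test on column x_2 — row 1: entry -1/3 ≤ 0; row 2: 14/4 = 7/2; row 3: (43/3)/(5/3) = 43/5; row 4: (8/3)/(1/3) = 8. Minimum is 7/2 at row 2 (w2 leaves); pivot element 4.
Pivot on row 2; the obj-row RHS becomes 56/3 − (-11/3)·(7/2) = 63/2.

63/2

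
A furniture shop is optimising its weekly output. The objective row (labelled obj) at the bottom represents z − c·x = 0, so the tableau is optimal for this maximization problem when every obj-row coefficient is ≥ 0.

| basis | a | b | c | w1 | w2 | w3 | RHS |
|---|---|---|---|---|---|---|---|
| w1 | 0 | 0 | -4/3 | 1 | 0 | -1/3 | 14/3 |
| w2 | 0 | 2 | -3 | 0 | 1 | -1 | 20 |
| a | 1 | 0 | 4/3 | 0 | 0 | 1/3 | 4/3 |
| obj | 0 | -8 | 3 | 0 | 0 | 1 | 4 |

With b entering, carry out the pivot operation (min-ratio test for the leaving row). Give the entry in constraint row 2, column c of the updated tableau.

-3/2

Ratio test on column b — row 1: entry 0 ≤ 0; row 2: 20/2 = 10; row 3: entry 0 ≤ 0. Minimum is 10 at row 2 (w2 leaves); pivot element 2.
Divide row 2 by 2; eliminate column b from the other rows.
In the new row 2, the c entry is the old entry divided by the pivot: (-3)/2 = -3/2.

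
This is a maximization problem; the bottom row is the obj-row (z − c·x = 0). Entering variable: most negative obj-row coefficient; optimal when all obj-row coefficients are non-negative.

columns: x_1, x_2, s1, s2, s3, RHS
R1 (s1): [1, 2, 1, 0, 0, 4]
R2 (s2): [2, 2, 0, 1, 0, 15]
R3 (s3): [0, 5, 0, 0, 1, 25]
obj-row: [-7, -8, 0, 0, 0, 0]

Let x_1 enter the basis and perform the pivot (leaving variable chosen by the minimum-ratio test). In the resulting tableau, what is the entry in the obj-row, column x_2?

Ratio test on column x_1 — row 1: 4/1 = 4; row 2: 15/2 = 15/2; row 3: entry 0 ≤ 0. Minimum is 4 at row 1 (s1 leaves); pivot element 1.
Divide row 1 by 1; eliminate column x_1 from the other rows.
obj-row update in column x_2: -8 − (-7)·2 = 6.

6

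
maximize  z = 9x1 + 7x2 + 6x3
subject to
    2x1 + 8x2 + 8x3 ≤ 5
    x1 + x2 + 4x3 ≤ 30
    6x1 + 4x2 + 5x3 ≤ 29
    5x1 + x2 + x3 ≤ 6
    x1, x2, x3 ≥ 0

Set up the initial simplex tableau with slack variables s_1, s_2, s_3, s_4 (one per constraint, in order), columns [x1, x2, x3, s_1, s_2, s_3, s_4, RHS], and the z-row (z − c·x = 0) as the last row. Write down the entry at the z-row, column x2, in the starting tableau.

-7

The z-row carries the negated objective coefficients: the x2 entry is -7.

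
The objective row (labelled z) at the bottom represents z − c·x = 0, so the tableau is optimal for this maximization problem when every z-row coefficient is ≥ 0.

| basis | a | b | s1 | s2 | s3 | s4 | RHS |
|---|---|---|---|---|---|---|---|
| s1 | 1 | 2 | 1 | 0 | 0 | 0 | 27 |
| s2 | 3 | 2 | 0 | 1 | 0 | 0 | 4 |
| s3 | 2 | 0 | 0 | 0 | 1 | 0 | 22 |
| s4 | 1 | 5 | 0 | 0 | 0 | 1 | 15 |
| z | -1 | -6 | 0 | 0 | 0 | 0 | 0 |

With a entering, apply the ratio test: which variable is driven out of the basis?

Column a entries and ratios — s1: 27/1 = 27; s2: 4/3 = 4/3; s3: 22/2 = 11; s4: 15/1 = 15.
Smallest ratio is 4/3 in the row of s2, so s2 leaves.

s2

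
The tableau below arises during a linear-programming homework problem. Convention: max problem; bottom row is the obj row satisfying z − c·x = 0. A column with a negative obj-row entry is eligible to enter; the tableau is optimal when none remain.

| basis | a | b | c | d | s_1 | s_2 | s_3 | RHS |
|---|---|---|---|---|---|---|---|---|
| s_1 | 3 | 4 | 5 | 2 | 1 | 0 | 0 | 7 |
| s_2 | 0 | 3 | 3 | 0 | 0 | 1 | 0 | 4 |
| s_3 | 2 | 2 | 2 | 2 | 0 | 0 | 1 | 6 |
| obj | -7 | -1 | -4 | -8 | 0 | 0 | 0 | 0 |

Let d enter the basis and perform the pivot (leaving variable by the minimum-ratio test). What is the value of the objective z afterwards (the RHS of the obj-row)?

24

Ratio test on column d — row 1: 7/2 = 7/2; row 2: entry 0 ≤ 0; row 3: 6/2 = 3. Minimum is 3 at row 3 (s_3 leaves); pivot element 2.
Pivot on row 3; the obj-row RHS becomes 0 − (-8)·3 = 24.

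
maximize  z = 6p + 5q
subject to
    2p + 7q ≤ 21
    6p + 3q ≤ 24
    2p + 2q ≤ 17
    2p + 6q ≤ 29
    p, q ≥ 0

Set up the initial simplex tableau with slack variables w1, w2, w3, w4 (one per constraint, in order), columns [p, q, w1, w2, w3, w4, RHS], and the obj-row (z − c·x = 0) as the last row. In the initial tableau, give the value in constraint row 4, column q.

Constraint 4 has coefficient 6 on q.

6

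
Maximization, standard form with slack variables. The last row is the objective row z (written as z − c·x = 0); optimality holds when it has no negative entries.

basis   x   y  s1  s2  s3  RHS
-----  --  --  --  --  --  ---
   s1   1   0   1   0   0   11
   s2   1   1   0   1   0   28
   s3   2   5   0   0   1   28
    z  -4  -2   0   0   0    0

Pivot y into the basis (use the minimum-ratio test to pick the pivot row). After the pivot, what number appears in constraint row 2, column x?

3/5

Ratio test on column y — row 1: entry 0 ≤ 0; row 2: 28/1 = 28; row 3: 28/5 = 28/5. Minimum is 28/5 at row 3 (s3 leaves); pivot element 5.
Divide row 3 by 5; eliminate column y from the other rows.
Row 2 update in column x: 1 − 1·(2/5) = 3/5.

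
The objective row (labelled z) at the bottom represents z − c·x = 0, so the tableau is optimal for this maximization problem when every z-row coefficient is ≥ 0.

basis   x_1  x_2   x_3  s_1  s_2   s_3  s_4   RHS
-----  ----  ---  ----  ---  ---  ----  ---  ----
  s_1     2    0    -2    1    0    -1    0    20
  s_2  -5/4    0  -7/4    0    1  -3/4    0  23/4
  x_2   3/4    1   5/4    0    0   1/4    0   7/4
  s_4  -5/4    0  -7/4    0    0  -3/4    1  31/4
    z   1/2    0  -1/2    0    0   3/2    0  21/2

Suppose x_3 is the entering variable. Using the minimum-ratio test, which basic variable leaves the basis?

x_2

Column x_3 entries and ratios — s_1: -2 ≤ 0, skip; s_2: -7/4 ≤ 0, skip; x_2: (7/4)/(5/4) = 7/5; s_4: -7/4 ≤ 0, skip.
Smallest ratio is 7/5 in the row of x_2, so x_2 leaves.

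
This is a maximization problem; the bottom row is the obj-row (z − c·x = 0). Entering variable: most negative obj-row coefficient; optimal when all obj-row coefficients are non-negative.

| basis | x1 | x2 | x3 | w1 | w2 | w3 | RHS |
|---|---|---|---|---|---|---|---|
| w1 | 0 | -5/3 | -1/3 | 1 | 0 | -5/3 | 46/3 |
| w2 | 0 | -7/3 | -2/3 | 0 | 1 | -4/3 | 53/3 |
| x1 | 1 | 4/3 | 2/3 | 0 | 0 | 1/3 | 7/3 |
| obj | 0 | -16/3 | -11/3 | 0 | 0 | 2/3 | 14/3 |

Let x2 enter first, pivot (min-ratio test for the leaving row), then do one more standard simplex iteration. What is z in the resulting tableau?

Ratio test on column x2 — row 1: entry -5/3 ≤ 0; row 2: entry -7/3 ≤ 0; row 3: (7/3)/(4/3) = 7/4. Minimum is 7/4 at row 3 (x1 leaves); pivot element 4/3.
Pivot on row 3; the obj-row RHS becomes 14/3 − (-16/3)·(7/4) = 14.
Next entering variable (most negative obj-row entry -1): x3.
Ratio test on column x3 — row 1: (73/4)/(1/2) = 73/2; row 2: (87/4)/(1/2) = 87/2; row 3: (7/4)/(1/2) = 7/2. Minimum is 7/2 at row 3 (x2 leaves); pivot element 1/2.
After the second pivot the obj-row RHS is 14 − (-1)·(7/2) = 35/2.

35/2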